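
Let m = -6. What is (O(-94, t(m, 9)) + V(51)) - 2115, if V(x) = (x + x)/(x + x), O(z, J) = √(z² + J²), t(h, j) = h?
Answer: -2114 + 2*√2218 ≈ -2019.8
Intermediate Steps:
O(z, J) = √(J² + z²)
V(x) = 1 (V(x) = (2*x)/((2*x)) = (2*x)*(1/(2*x)) = 1)
(O(-94, t(m, 9)) + V(51)) - 2115 = (√((-6)² + (-94)²) + 1) - 2115 = (√(36 + 8836) + 1) - 2115 = (√8872 + 1) - 2115 = (2*√2218 + 1) - 2115 = (1 + 2*√2218) - 2115 = -2114 + 2*√2218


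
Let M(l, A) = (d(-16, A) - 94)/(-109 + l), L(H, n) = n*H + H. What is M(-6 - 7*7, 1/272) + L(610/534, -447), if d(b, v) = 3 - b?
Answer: -22288895/43788 ≈ -509.02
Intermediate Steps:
L(H, n) = H + H*n (L(H, n) = H*n + H = H + H*n)
M(l, A) = -75/(-109 + l) (M(l, A) = ((3 - 1*(-16)) - 94)/(-109 + l) = ((3 + 16) - 94)/(-109 + l) = (19 - 94)/(-109 + l) = -75/(-109 + l))
M(-6 - 7*7, 1/272) + L(610/534, -447) = -75/(-109 + (-6 - 7*7)) + (610/534)*(1 - 447) = -75/(-109 + (-6 - 49)) + (610*(1/534))*(-446) = -75/(-109 - 55) + (305/267)*(-446) = -75/(-164) - 136030/267 = -75*(-1/164) - 136030/267 = 75/164 - 136030/267 = -22288895/43788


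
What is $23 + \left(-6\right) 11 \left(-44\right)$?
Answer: $2927$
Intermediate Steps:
$23 + \left(-6\right) 11 \left(-44\right) = 23 - -2904 = 23 + 2904 = 2927$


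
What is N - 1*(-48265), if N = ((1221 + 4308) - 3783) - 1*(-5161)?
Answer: 55172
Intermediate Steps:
N = 6907 (N = (5529 - 3783) + 5161 = 1746 + 5161 = 6907)
N - 1*(-48265) = 6907 - 1*(-48265) = 6907 + 48265 = 55172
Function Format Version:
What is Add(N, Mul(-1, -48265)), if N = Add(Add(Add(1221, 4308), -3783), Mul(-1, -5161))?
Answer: 55172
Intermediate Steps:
N = 6907 (N = Add(Add(5529, -3783), 5161) = Add(1746, 5161) = 6907)
Add(N, Mul(-1, -48265)) = Add(6907, Mul(-1, -48265)) = Add(6907, 48265) = 55172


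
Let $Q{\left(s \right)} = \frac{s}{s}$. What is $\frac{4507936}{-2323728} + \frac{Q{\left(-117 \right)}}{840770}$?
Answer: $- \frac{236883439187}{122107549410} \approx -1.94$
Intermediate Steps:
$Q{\left(s \right)} = 1$
$\frac{4507936}{-2323728} + \frac{Q{\left(-117 \right)}}{840770} = \frac{4507936}{-2323728} + 1 \cdot \frac{1}{840770} = 4507936 \left(- \frac{1}{2323728}\right) + 1 \cdot \frac{1}{840770} = - \frac{281746}{145233} + \frac{1}{840770} = - \frac{236883439187}{122107549410}$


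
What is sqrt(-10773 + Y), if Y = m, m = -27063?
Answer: 6*I*sqrt(1051) ≈ 194.51*I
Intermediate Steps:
Y = -27063
sqrt(-10773 + Y) = sqrt(-10773 - 27063) = sqrt(-37836) = 6*I*sqrt(1051)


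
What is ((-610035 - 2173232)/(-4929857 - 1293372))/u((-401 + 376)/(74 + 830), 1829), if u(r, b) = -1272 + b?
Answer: 2783267/3466338553 ≈ 0.00080294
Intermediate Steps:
((-610035 - 2173232)/(-4929857 - 1293372))/u((-401 + 376)/(74 + 830), 1829) = ((-610035 - 2173232)/(-4929857 - 1293372))/(-1272 + 1829) = -2783267/(-6223229)/557 = -2783267*(-1/6223229)*(1/557) = (2783267/6223229)*(1/557) = 2783267/3466338553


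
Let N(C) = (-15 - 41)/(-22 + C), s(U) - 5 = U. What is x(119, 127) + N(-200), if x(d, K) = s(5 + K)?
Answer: 15235/111 ≈ 137.25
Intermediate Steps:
s(U) = 5 + U
N(C) = -56/(-22 + C)
x(d, K) = 10 + K (x(d, K) = 5 + (5 + K) = 10 + K)
x(119, 127) + N(-200) = (10 + 127) - 56/(-22 - 200) = 137 - 56/(-222) = 137 - 56*(-1/222) = 137 + 28/111 = 15235/111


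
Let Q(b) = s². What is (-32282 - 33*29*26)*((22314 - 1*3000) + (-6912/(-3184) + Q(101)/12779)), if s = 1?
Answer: -2807977328541644/2543021 ≈ -1.1042e+9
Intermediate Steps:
Q(b) = 1 (Q(b) = 1² = 1)
(-32282 - 33*29*26)*((22314 - 1*3000) + (-6912/(-3184) + Q(101)/12779)) = (-32282 - 33*29*26)*((22314 - 1*3000) + (-6912/(-3184) + 1/12779)) = (-32282 - 957*26)*((22314 - 3000) + (-6912*(-1/3184) + 1*(1/12779))) = (-32282 - 24882)*(19314 + (432/199 + 1/12779)) = -57164*(19314 + 5520727/2543021) = -57164*49121428321/2543021 = -2807977328541644/2543021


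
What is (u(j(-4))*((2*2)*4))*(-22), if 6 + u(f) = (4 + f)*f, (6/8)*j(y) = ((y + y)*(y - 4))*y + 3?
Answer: -356204992/9 ≈ -3.9578e+7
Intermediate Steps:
j(y) = 4 + 8*y²*(-4 + y)/3 (j(y) = 4*(((y + y)*(y - 4))*y + 3)/3 = 4*(((2*y)*(-4 + y))*y + 3)/3 = 4*((2*y*(-4 + y))*y + 3)/3 = 4*(2*y²*(-4 + y) + 3)/3 = 4*(3 + 2*y²*(-4 + y))/3 = 4 + 8*y²*(-4 + y)/3)
u(f) = -6 + f*(4 + f) (u(f) = -6 + (4 + f)*f = -6 + f*(4 + f))
(u(j(-4))*((2*2)*4))*(-22) = ((-6 + (4 - 32/3*(-4)² + (8/3)*(-4)³)² + 4*(4 - 32/3*(-4)² + (8/3)*(-4)³))*((2*2)*4))*(-22) = ((-6 + (4 - 32/3*16 + (8/3)*(-64))² + 4*(4 - 32/3*16 + (8/3)*(-64)))*(4*4))*(-22) = ((-6 + (4 - 512/3 - 512/3)² + 4*(4 - 512/3 - 512/3))*16)*(-22) = ((-6 + (-1012/3)² + 4*(-1012/3))*16)*(-22) = ((-6 + 1024144/9 - 4048/3)*16)*(-22) = ((1011946/9)*16)*(-22) = (16191136/9)*(-22) = -356204992/9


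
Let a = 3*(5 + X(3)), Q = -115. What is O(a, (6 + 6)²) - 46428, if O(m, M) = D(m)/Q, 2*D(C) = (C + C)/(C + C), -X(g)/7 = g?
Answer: -10678441/230 ≈ -46428.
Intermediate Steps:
X(g) = -7*g
D(C) = ½ (D(C) = ((C + C)/(C + C))/2 = ((2*C)/((2*C)))/2 = ((2*C)*(1/(2*C)))/2 = (½)*1 = ½)
a = -48 (a = 3*(5 - 7*3) = 3*(5 - 21) = 3*(-16) = -48)
O(m, M) = -1/230 (O(m, M) = (½)/(-115) = (½)*(-1/115) = -1/230)
O(a, (6 + 6)²) - 46428 = -1/230 - 46428 = -10678441/230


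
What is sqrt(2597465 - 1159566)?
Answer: sqrt(1437899) ≈ 1199.1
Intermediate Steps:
sqrt(2597465 - 1159566) = sqrt(1437899)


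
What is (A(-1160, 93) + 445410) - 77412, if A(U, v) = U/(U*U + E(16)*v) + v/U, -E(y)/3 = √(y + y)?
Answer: 24153759243715030333/65635586504440 - 40455*√2/56582402159 ≈ 3.6800e+5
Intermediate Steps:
E(y) = -3*√2*√y (E(y) = -3*√(y + y) = -3*√2*√y)
A(U, v) = U/(U² - 12*v*√2) + v/U (A(U, v) = U/(U*U + (-3*√2*√16)*v) + v/U = U/(U² + (-3*√2*4)*v) + v/U = U/(U² + (-12*√2)*v) + v/U = U/(U² - 12*v*√2) + v/U)
(A(-1160, 93) + 445410) - 77412 = (((-1160)² + 93*(-1160)² - 12*√2*93²)/((-1160)*((-1160)² - 12*93*√2)) + 445410) - 77412 = (-(1345600 + 93*1345600 - 12*√2*8649)/(1160*(1345600 - 1116*√2)) + 445410) - 77412 = (-(1345600 + 125140800 - 103788*√2)/(1160*(1345600 - 1116*√2)) + 445410) - 77412 = (-(126486400 - 103788*√2)/(1160*(1345600 - 1116*√2)) + 445410) - 77412 = (445410 - (126486400 - 103788*√2)/(1160*(1345600 - 1116*√2))) - 77412 = 367998 - (126486400 - 103788*√2)/(1160*(1345600 - 1116*√2))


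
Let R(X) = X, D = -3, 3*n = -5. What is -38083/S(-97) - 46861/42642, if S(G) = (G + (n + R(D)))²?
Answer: -18974662099/3966772050 ≈ -4.7834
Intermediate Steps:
n = -5/3 (n = (⅓)*(-5) = -5/3 ≈ -1.6667)
S(G) = (-14/3 + G)² (S(G) = (G + (-5/3 - 3))² = (G - 14/3)² = (-14/3 + G)²)
-38083/S(-97) - 46861/42642 = -38083*9/(-14 + 3*(-97))² - 46861/42642 = -38083*9/(-14 - 291)² - 46861*1/42642 = -38083/((⅑)*(-305)²) - 46861/42642 = -38083/((⅑)*93025) - 46861/42642 = -38083/93025/9 - 46861/42642 = -38083*9/93025 - 46861/42642 = -342747/93025 - 46861/42642 = -18974662099/3966772050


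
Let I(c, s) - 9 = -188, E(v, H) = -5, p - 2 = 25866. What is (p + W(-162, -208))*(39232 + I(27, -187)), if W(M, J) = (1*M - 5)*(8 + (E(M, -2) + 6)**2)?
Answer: 951526345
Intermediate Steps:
p = 25868 (p = 2 + 25866 = 25868)
I(c, s) = -179 (I(c, s) = 9 - 188 = -179)
W(M, J) = -45 + 9*M (W(M, J) = (1*M - 5)*(8 + (-5 + 6)**2) = (M - 5)*(8 + 1**2) = (-5 + M)*(8 + 1) = (-5 + M)*9 = -45 + 9*M)
(p + W(-162, -208))*(39232 + I(27, -187)) = (25868 + (-45 + 9*(-162)))*(39232 - 179) = (25868 + (-45 - 1458))*39053 = (25868 - 1503)*39053 = 24365*39053 = 951526345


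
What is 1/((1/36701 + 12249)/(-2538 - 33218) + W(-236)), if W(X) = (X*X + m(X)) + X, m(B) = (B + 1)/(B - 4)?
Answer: 15747371472/873359246531753 ≈ 1.8031e-5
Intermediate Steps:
m(B) = (1 + B)/(-4 + B)
W(X) = X + X² + (1 + X)/(-4 + X) (W(X) = (X*X + (1 + X)/(-4 + X)) + X = (X² + (1 + X)/(-4 + X)) + X = X + X² + (1 + X)/(-4 + X))
1/((1/36701 + 12249)/(-2538 - 33218) + W(-236)) = 1/((1/36701 + 12249)/(-2538 - 33218) + (1 - 236 - 236*(1 - 236)*(-4 - 236))/(-4 - 236)) = 1/((1/36701 + 12249)/(-35756) + (1 - 236 - 236*(-235)*(-240))/(-240)) = 1/((449550550/36701)*(-1/35756) - (1 - 236 - 13310400)/240) = 1/(-224775275/656140478 - 1/240*(-13310635)) = 1/(-224775275/656140478 + 2662127/48) = 1/(873359246531753/15747371472) = 15747371472/873359246531753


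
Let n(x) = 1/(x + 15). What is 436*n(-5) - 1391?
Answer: -6737/5 ≈ -1347.4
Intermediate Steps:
n(x) = 1/(15 + x)
436*n(-5) - 1391 = 436/(15 - 5) - 1391 = 436/10 - 1391 = 436*(⅒) - 1391 = 218/5 - 1391 = -6737/5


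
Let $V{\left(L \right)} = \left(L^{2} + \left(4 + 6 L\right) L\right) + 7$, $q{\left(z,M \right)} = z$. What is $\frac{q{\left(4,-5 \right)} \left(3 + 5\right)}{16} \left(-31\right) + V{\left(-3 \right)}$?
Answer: $-4$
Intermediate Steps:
$V{\left(L \right)} = 7 + L^{2} + L \left(4 + 6 L\right)$ ($V{\left(L \right)} = \left(L^{2} + L \left(4 + 6 L\right)\right) + 7 = 7 + L^{2} + L \left(4 + 6 L\right)$)
$\frac{q{\left(4,-5 \right)} \left(3 + 5\right)}{16} \left(-31\right) + V{\left(-3 \right)} = \frac{4 \left(3 + 5\right)}{16} \left(-31\right) + \left(7 + 4 \left(-3\right) + 7 \left(-3\right)^{2}\right) = 4 \cdot 8 \cdot \frac{1}{16} \left(-31\right) + \left(7 - 12 + 7 \cdot 9\right) = 32 \cdot \frac{1}{16} \left(-31\right) + \left(7 - 12 + 63\right) = 2 \left(-31\right) + 58 = -62 + 58 = -4$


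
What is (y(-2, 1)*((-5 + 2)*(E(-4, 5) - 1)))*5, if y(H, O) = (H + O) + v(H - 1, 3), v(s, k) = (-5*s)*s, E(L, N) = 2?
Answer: 690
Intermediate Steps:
v(s, k) = -5*s²
y(H, O) = H + O - 5*(-1 + H)² (y(H, O) = (H + O) - 5*(H - 1)² = (H + O) - 5*(-1 + H)² = H + O - 5*(-1 + H)²)
(y(-2, 1)*((-5 + 2)*(E(-4, 5) - 1)))*5 = ((-2 + 1 - 5*(-1 - 2)²)*((-5 + 2)*(2 - 1)))*5 = ((-2 + 1 - 5*(-3)²)*(-3*1))*5 = ((-2 + 1 - 5*9)*(-3))*5 = ((-2 + 1 - 45)*(-3))*5 = -46*(-3)*5 = 138*5 = 690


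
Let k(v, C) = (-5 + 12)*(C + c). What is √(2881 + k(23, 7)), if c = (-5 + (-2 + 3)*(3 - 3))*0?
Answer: √2930 ≈ 54.129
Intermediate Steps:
c = 0 (c = (-5 + 1*0)*0 = (-5 + 0)*0 = -5*0 = 0)
k(v, C) = 7*C (k(v, C) = (-5 + 12)*(C + 0) = 7*C)
√(2881 + k(23, 7)) = √(2881 + 7*7) = √(2881 + 49) = √2930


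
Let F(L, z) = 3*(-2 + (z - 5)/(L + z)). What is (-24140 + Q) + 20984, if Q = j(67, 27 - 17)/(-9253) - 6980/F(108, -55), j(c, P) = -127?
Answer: -5559855499/2303997 ≈ -2413.1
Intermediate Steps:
F(L, z) = -6 + 3*(-5 + z)/(L + z) (F(L, z) = 3*(-2 + (-5 + z)/(L + z)) = -6 + 3*(-5 + z)/(L + z))
Q = 1711559033/2303997 (Q = -127/(-9253) - 6980*(108 - 55)/(3*(-5 - 1*(-55) - 2*108)) = -127*(-1/9253) - 6980*53/(3*(-5 + 55 - 216)) = 127/9253 - 6980/(3*(1/53)*(-166)) = 127/9253 - 6980/(-498/53) = 127/9253 - 6980*(-53/498) = 127/9253 + 184970/249 = 1711559033/2303997 ≈ 742.87)
(-24140 + Q) + 20984 = (-24140 + 1711559033/2303997) + 20984 = -53906928547/2303997 + 20984 = -5559855499/2303997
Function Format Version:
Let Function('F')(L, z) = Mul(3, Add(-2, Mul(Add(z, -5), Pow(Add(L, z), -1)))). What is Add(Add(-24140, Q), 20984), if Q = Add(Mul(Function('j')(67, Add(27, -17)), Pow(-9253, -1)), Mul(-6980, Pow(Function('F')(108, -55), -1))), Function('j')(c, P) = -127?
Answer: Rational(-5559855499, 2303997) ≈ -2413.1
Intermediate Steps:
Function('F')(L, z) = Add(-6, Mul(3, Pow(Add(L, z), -1), Add(-5, z))) (Function('F')(L, z) = Mul(3, Add(-2, Mul(Add(-5, z), Pow(Add(L, z), -1)))) = Mul(3, Add(-2, Mul(Pow(Add(L, z), -1), Add(-5, z)))) = Add(-6, Mul(3, Pow(Add(L, z), -1), Add(-5, z))))
Q = Rational(1711559033, 2303997) (Q = Add(Mul(-127, Pow(-9253, -1)), Mul(-6980, Pow(Mul(3, Pow(Add(108, -55), -1), Add(-5, Mul(-1, -55), Mul(-2, 108))), -1))) = Add(Mul(-127, Rational(-1, 9253)), Mul(-6980, Pow(Mul(3, Pow(53, -1), Add(-5, 55, -216)), -1))) = Add(Rational(127, 9253), Mul(-6980, Pow(Mul(3, Rational(1, 53), -166), -1))) = Add(Rational(127, 9253), Mul(-6980, Pow(Rational(-498, 53), -1))) = Add(Rational(127, 9253), Mul(-6980, Rational(-53, 498))) = Add(Rational(127, 9253), Rational(184970, 249)) = Rational(1711559033, 2303997) ≈ 742.87)
Add(Add(-24140, Q), 20984) = Add(Add(-24140, Rational(1711559033, 2303997)), 20984) = Add(Rational(-53906928547, 2303997), 20984) = Rational(-5559855499, 2303997)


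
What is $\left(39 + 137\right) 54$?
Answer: $9504$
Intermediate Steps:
$\left(39 + 137\right) 54 = 176 \cdot 54 = 9504$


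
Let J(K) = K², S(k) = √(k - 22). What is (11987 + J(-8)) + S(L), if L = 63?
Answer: 12051 + √41 ≈ 12057.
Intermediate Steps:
S(k) = √(-22 + k)
(11987 + J(-8)) + S(L) = (11987 + (-8)²) + √(-22 + 63) = (11987 + 64) + √41 = 12051 + √41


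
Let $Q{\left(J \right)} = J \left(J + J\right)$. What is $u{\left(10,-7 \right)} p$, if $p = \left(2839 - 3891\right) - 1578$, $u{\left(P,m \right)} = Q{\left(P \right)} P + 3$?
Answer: $-5267890$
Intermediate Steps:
$Q{\left(J \right)} = 2 J^{2}$ ($Q{\left(J \right)} = J 2 J = 2 J^{2}$)
$u{\left(P,m \right)} = 3 + 2 P^{3}$ ($u{\left(P,m \right)} = 2 P^{2} P + 3 = 2 P^{3} + 3 = 3 + 2 P^{3}$)
$p = -2630$ ($p = -1052 - 1578 = -2630$)
$u{\left(10,-7 \right)} p = \left(3 + 2 \cdot 10^{3}\right) \left(-2630\right) = \left(3 + 2 \cdot 1000\right) \left(-2630\right) = \left(3 + 2000\right) \left(-2630\right) = 2003 \left(-2630\right) = -5267890$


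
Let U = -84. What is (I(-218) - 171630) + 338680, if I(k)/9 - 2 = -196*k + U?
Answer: 550864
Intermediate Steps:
I(k) = -738 - 1764*k (I(k) = 18 + 9*(-196*k - 84) = 18 + 9*(-84 - 196*k) = 18 + (-756 - 1764*k) = -738 - 1764*k)
(I(-218) - 171630) + 338680 = ((-738 - 1764*(-218)) - 171630) + 338680 = ((-738 + 384552) - 171630) + 338680 = (383814 - 171630) + 338680 = 212184 + 338680 = 550864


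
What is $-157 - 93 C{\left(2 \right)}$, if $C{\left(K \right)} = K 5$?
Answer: $-1087$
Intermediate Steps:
$C{\left(K \right)} = 5 K$
$-157 - 93 C{\left(2 \right)} = -157 - 93 \cdot 5 \cdot 2 = -157 - 930 = -1087$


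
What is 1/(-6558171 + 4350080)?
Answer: -1/2208091 ≈ -4.5288e-7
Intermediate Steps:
1/(-6558171 + 4350080) = 1/(-2208091) = -1/2208091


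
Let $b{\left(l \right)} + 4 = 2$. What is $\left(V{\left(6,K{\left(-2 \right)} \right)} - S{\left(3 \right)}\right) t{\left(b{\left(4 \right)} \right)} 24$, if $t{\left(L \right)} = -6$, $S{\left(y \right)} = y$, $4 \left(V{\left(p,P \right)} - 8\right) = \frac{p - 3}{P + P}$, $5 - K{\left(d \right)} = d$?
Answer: $- \frac{5094}{7} \approx -727.71$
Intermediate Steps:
$K{\left(d \right)} = 5 - d$
$b{\left(l \right)} = -2$ ($b{\left(l \right)} = -4 + 2 = -2$)
$V{\left(p,P \right)} = 8 + \frac{-3 + p}{8 P}$ ($V{\left(p,P \right)} = 8 + \frac{\left(p - 3\right) \frac{1}{P + P}}{4} = 8 + \frac{\left(-3 + p\right) \frac{1}{2 P}}{4} = 8 + \frac{\frac{1}{2} \frac{1}{P} \left(-3 + p\right)}{4} = 8 + \frac{-3 + p}{8 P}$)
$\left(V{\left(6,K{\left(-2 \right)} \right)} - S{\left(3 \right)}\right) t{\left(b{\left(4 \right)} \right)} 24 = \left(\frac{-3 + 6 + 64 \left(5 - -2\right)}{8 \left(5 - -2\right)} - 3\right) \left(-6\right) 24 = \left(\frac{-3 + 6 + 64 \left(5 + 2\right)}{8 \left(5 + 2\right)} - 3\right) \left(-6\right) 24 = \left(\frac{-3 + 6 + 64 \cdot 7}{8 \cdot 7} - 3\right) \left(-6\right) 24 = \left(\frac{1}{8} \cdot \frac{1}{7} \left(-3 + 6 + 448\right) - 3\right) \left(-6\right) 24 = \left(\frac{1}{8} \cdot \frac{1}{7} \cdot 451 - 3\right) \left(-6\right) 24 = \left(\frac{451}{56} - 3\right) \left(-6\right) 24 = \frac{283}{56} \left(-6\right) 24 = \left(- \frac{849}{28}\right) 24 = - \frac{5094}{7}$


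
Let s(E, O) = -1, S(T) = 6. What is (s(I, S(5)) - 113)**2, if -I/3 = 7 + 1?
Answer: 12996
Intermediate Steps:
I = -24 (I = -3*(7 + 1) = -3*8 = -24)
(s(I, S(5)) - 113)**2 = (-1 - 113)**2 = (-114)**2 = 12996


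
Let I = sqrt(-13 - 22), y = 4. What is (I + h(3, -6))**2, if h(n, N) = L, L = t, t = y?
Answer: (4 + I*sqrt(35))**2 ≈ -19.0 + 47.329*I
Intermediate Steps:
t = 4
L = 4
I = I*sqrt(35) (I = sqrt(-35) = I*sqrt(35) ≈ 5.9161*I)
h(n, N) = 4
(I + h(3, -6))**2 = (I*sqrt(35) + 4)**2 = (4 + I*sqrt(35))**2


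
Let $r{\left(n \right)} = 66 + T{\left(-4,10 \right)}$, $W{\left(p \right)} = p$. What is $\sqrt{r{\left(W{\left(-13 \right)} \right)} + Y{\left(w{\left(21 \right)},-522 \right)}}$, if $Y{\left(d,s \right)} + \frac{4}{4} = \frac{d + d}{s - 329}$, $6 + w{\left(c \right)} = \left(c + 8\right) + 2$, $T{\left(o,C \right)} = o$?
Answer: $\frac{\sqrt{44133711}}{851} \approx 7.8065$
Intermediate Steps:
$w{\left(c \right)} = 4 + c$ ($w{\left(c \right)} = -6 + \left(\left(c + 8\right) + 2\right) = -6 + \left(\left(8 + c\right) + 2\right) = -6 + \left(10 + c\right) = 4 + c$)
$Y{\left(d,s \right)} = -1 + \frac{2 d}{-329 + s}$ ($Y{\left(d,s \right)} = -1 + \frac{d + d}{s - 329} = -1 + \frac{2 d}{-329 + s}$)
$r{\left(n \right)} = 62$ ($r{\left(n \right)} = 66 - 4 = 62$)
$\sqrt{r{\left(W{\left(-13 \right)} \right)} + Y{\left(w{\left(21 \right)},-522 \right)}} = \sqrt{62 + \frac{329 - -522 + 2 \left(4 + 21\right)}{-329 - 522}} = \sqrt{62 + \frac{329 + 522 + 2 \cdot 25}{-851}} = \sqrt{62 - \frac{329 + 522 + 50}{851}} = \sqrt{62 - \frac{901}{851}} = \sqrt{\frac{51861}{851}} = \frac{\sqrt{44133711}}{851}$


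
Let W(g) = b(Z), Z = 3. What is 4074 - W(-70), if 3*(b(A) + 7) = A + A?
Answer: 4079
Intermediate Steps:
b(A) = -7 + 2*A/3 (b(A) = -7 + (A + A)/3 = -7 + (2*A)/3 = -7 + 2*A/3)
W(g) = -5 (W(g) = -7 + (⅔)*3 = -7 + 2 = -5)
4074 - W(-70) = 4074 - 1*(-5) = 4074 + 5 = 4079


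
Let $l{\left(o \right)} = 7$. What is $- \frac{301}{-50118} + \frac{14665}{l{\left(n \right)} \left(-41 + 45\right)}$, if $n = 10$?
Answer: $\frac{52499207}{100236} \approx 523.76$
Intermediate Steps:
$- \frac{301}{-50118} + \frac{14665}{l{\left(n \right)} \left(-41 + 45\right)} = - \frac{301}{-50118} + \frac{14665}{7 \left(-41 + 45\right)} = \left(-301\right) \left(- \frac{1}{50118}\right) + \frac{14665}{7 \cdot 4} = \frac{301}{50118} + \frac{14665}{28} = \frac{301}{50118} + 14665 \cdot \frac{1}{28} = \frac{301}{50118} + \frac{2095}{4} = \frac{52499207}{100236}$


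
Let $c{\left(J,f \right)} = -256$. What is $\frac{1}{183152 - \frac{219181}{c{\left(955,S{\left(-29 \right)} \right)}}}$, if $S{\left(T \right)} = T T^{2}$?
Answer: $\frac{256}{47106093} \approx 5.4345 \cdot 10^{-6}$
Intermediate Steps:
$S{\left(T \right)} = T^{3}$
$\frac{1}{183152 - \frac{219181}{c{\left(955,S{\left(-29 \right)} \right)}}} = \frac{1}{183152 - \frac{219181}{-256}} = \frac{1}{183152 - - \frac{219181}{256}} = \frac{1}{183152 + \frac{219181}{256}} = \frac{1}{\frac{47106093}{256}} = \frac{256}{47106093}$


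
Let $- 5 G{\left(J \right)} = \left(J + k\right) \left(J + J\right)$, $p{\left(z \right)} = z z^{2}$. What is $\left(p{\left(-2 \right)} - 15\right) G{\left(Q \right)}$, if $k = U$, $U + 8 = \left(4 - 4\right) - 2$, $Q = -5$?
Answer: $690$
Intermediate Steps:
$U = -10$ ($U = -8 + \left(\left(4 - 4\right) - 2\right) = -8 + \left(0 - 2\right) = -8 - 2 = -10$)
$k = -10$
$p{\left(z \right)} = z^{3}$
$G{\left(J \right)} = - \frac{2 J \left(-10 + J\right)}{5}$ ($G{\left(J \right)} = - \frac{\left(J - 10\right) \left(J + J\right)}{5} = - \frac{\left(-10 + J\right) 2 J}{5} = - \frac{2 J \left(-10 + J\right)}{5}$)
$\left(p{\left(-2 \right)} - 15\right) G{\left(Q \right)} = \left(\left(-2\right)^{3} - 15\right) \frac{2}{5} \left(-5\right) \left(10 - -5\right) = \left(-8 - 15\right) \frac{2}{5} \left(-5\right) \left(10 + 5\right) = - 23 \cdot \frac{2}{5} \left(-5\right) 15 = \left(-23\right) \left(-30\right) = 690$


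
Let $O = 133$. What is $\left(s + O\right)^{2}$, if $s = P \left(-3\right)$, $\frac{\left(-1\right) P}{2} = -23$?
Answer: $25$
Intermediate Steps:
$P = 46$ ($P = \left(-2\right) \left(-23\right) = 46$)
$s = -138$ ($s = 46 \left(-3\right) = -138$)
$\left(s + O\right)^{2} = \left(-138 + 133\right)^{2} = \left(-5\right)^{2} = 25$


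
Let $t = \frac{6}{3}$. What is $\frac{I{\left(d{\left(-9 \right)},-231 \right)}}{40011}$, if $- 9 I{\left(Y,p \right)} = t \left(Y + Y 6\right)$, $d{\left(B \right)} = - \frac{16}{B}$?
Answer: $- \frac{224}{3240891} \approx -6.9117 \cdot 10^{-5}$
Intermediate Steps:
$t = 2$ ($t = 6 \cdot \frac{1}{3} = 2$)
$I{\left(Y,p \right)} = - \frac{14 Y}{9}$ ($I{\left(Y,p \right)} = - \frac{2 \left(Y + Y 6\right)}{9} = - \frac{2 \left(Y + 6 Y\right)}{9} = - \frac{2 \cdot 7 Y}{9} = - \frac{14 Y}{9}$)
$\frac{I{\left(d{\left(-9 \right)},-231 \right)}}{40011} = \frac{\left(- \frac{14}{9}\right) \left(- \frac{16}{-9}\right)}{40011} = - \frac{14 \left(\left(-16\right) \left(- \frac{1}{9}\right)\right)}{9} \cdot \frac{1}{40011} = \left(- \frac{14}{9}\right) \frac{16}{9} \cdot \frac{1}{40011} = \left(- \frac{224}{81}\right) \frac{1}{40011} = - \frac{224}{3240891}$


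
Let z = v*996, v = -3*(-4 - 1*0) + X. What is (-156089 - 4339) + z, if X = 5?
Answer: -143496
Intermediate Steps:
v = 17 (v = -3*(-4 - 1*0) + 5 = -3*(-4 + 0) + 5 = -3*(-4) + 5 = 12 + 5 = 17)
z = 16932 (z = 17*996 = 16932)
(-156089 - 4339) + z = (-156089 - 4339) + 16932 = -160428 + 16932 = -143496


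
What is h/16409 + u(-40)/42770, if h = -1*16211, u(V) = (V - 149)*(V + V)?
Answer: -6360577/10025899 ≈ -0.63441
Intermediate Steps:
u(V) = 2*V*(-149 + V) (u(V) = (-149 + V)*(2*V) = 2*V*(-149 + V))
h = -16211
h/16409 + u(-40)/42770 = -16211/16409 + (2*(-40)*(-149 - 40))/42770 = -16211*1/16409 + (2*(-40)*(-189))*(1/42770) = -16211/16409 + 15120*(1/42770) = -16211/16409 + 216/611 = -6360577/10025899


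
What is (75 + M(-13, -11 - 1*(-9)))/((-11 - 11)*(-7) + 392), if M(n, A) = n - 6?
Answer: 4/39 ≈ 0.10256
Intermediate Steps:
M(n, A) = -6 + n
(75 + M(-13, -11 - 1*(-9)))/((-11 - 11)*(-7) + 392) = (75 + (-6 - 13))/((-11 - 11)*(-7) + 392) = (75 - 19)/(-22*(-7) + 392) = 56/(154 + 392) = 56/546 = 56*(1/546) = 4/39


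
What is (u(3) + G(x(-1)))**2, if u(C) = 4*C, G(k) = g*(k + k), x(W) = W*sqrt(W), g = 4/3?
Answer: 1232/9 - 64*I ≈ 136.89 - 64.0*I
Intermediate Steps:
g = 4/3 (g = 4*(1/3) = 4/3 ≈ 1.3333)
x(W) = W**(3/2)
G(k) = 8*k/3 (G(k) = 4*(k + k)/3 = 4*(2*k)/3 = 8*k/3)
(u(3) + G(x(-1)))**2 = (4*3 + 8*(-1)**(3/2)/3)**2 = (12 + 8*(-I)/3)**2 = (12 - 8*I/3)**2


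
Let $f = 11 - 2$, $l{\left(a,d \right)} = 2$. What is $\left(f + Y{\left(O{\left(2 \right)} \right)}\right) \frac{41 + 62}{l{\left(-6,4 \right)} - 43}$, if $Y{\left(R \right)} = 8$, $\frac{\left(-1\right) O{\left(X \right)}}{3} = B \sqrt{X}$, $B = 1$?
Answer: $- \frac{1751}{41} \approx -42.707$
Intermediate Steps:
$O{\left(X \right)} = - 3 \sqrt{X}$ ($O{\left(X \right)} = - 3 \cdot 1 \sqrt{X} = - 3 \sqrt{X}$)
$f = 9$
$\left(f + Y{\left(O{\left(2 \right)} \right)}\right) \frac{41 + 62}{l{\left(-6,4 \right)} - 43} = \left(9 + 8\right) \frac{41 + 62}{2 - 43} = 17 \frac{103}{-41} = 17 \cdot 103 \left(- \frac{1}{41}\right) = 17 \left(- \frac{103}{41}\right) = - \frac{1751}{41}$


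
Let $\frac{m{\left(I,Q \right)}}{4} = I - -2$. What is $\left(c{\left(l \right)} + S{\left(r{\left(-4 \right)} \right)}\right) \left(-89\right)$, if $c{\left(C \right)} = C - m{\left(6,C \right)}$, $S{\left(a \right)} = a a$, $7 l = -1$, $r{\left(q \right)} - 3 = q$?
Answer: $\frac{19402}{7} \approx 2771.7$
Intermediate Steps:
$r{\left(q \right)} = 3 + q$
$m{\left(I,Q \right)} = 8 + 4 I$ ($m{\left(I,Q \right)} = 4 \left(I - -2\right) = 4 \left(I + 2\right) = 4 \left(2 + I\right) = 8 + 4 I$)
$l = - \frac{1}{7}$ ($l = \frac{1}{7} \left(-1\right) = - \frac{1}{7} \approx -0.14286$)
$S{\left(a \right)} = a^{2}$
$c{\left(C \right)} = -32 + C$ ($c{\left(C \right)} = C - \left(8 + 4 \cdot 6\right) = C - \left(8 + 24\right) = C - 32 = -32 + C$)
$\left(c{\left(l \right)} + S{\left(r{\left(-4 \right)} \right)}\right) \left(-89\right) = \left(\left(-32 - \frac{1}{7}\right) + \left(3 - 4\right)^{2}\right) \left(-89\right) = \left(- \frac{225}{7} + \left(-1\right)^{2}\right) \left(-89\right) = \left(- \frac{225}{7} + 1\right) \left(-89\right) = \left(- \frac{218}{7}\right) \left(-89\right) = \frac{19402}{7}$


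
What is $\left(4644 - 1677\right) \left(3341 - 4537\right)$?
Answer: $-3548532$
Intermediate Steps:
$\left(4644 - 1677\right) \left(3341 - 4537\right) = 2967 \left(-1196\right) = -3548532$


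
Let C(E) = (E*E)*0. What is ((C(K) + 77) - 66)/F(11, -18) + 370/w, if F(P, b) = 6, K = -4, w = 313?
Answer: 5663/1878 ≈ 3.0154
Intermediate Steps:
C(E) = 0 (C(E) = E²*0 = 0)
((C(K) + 77) - 66)/F(11, -18) + 370/w = ((0 + 77) - 66)/6 + 370/313 = (77 - 66)*(⅙) + 370*(1/313) = 11*(⅙) + 370/313 = 11/6 + 370/313 = 5663/1878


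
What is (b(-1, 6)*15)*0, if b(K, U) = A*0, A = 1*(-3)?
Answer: 0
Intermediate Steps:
A = -3
b(K, U) = 0 (b(K, U) = -3*0 = 0)
(b(-1, 6)*15)*0 = (0*15)*0 = 0*0 = 0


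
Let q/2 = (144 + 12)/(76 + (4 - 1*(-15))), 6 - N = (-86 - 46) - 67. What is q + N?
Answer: 19787/95 ≈ 208.28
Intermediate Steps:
N = 205 (N = 6 - ((-86 - 46) - 67) = 6 - (-132 - 67) = 6 - 1*(-199) = 6 + 199 = 205)
q = 312/95 (q = 2*((144 + 12)/(76 + (4 - 1*(-15)))) = 2*(156/(76 + (4 + 15))) = 2*(156/(76 + 19)) = 2*(156/95) = 312/95 ≈ 3.2842)
q + N = 312/95 + 205 = 19787/95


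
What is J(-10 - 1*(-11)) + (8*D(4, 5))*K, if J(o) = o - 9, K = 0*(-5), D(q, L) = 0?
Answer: -8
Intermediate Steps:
K = 0
J(o) = -9 + o
J(-10 - 1*(-11)) + (8*D(4, 5))*K = (-9 + (-10 - 1*(-11))) + (8*0)*0 = (-9 + (-10 + 11)) + 0*0 = (-9 + 1) + 0 = -8 + 0 = -8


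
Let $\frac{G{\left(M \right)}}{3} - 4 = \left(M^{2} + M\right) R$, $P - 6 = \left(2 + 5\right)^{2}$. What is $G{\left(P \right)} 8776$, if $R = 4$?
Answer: $324466272$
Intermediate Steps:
$P = 55$ ($P = 6 + \left(2 + 5\right)^{2} = 6 + 7^{2} = 6 + 49 = 55$)
$G{\left(M \right)} = 12 + 12 M + 12 M^{2}$ ($G{\left(M \right)} = 12 + 3 \left(M^{2} + M\right) 4 = 12 + 3 \left(M + M^{2}\right) 4 = 12 + 3 \left(4 M + 4 M^{2}\right) = 12 + \left(12 M + 12 M^{2}\right) = 12 + 12 M + 12 M^{2}$)
$G{\left(P \right)} 8776 = \left(12 + 12 \cdot 55 + 12 \cdot 55^{2}\right) 8776 = \left(12 + 660 + 12 \cdot 3025\right) 8776 = \left(12 + 660 + 36300\right) 8776 = 36972 \cdot 8776 = 324466272$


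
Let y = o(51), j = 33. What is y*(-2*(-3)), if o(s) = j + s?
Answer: 504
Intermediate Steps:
o(s) = 33 + s
y = 84 (y = 33 + 51 = 84)
y*(-2*(-3)) = 84*(-2*(-3)) = 84*6 = 504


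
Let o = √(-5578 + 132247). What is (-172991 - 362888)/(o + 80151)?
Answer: -14317079243/2141352044 + 535879*√126669/6424056132 ≈ -6.6563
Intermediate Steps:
o = √126669 ≈ 355.91
(-172991 - 362888)/(o + 80151) = (-172991 - 362888)/(√126669 + 80151) = -535879/(80151 + √126669)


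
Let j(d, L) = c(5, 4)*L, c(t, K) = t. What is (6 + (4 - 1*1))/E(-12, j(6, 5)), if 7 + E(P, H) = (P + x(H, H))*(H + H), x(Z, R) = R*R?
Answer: 9/30643 ≈ 0.00029370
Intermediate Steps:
x(Z, R) = R²
j(d, L) = 5*L
E(P, H) = -7 + 2*H*(P + H²) (E(P, H) = -7 + (P + H²)*(H + H) = -7 + (P + H²)*(2*H) = -7 + 2*H*(P + H²))
(6 + (4 - 1*1))/E(-12, j(6, 5)) = (6 + (4 - 1*1))/(-7 + 2*(5*5)³ + 2*(5*5)*(-12)) = (6 + (4 - 1))/(-7 + 2*25³ + 2*25*(-12)) = (6 + 3)/(-7 + 2*15625 - 600) = 9/(-7 + 31250 - 600) = 9/30643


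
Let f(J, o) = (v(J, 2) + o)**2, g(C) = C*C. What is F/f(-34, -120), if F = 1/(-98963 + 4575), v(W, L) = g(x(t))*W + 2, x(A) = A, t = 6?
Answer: -1/169989390032 ≈ -5.8827e-12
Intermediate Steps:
g(C) = C**2
v(W, L) = 2 + 36*W (v(W, L) = 6**2*W + 2 = 36*W + 2 = 2 + 36*W)
F = -1/94388 (F = 1/(-94388) = -1/94388 ≈ -1.0595e-5)
f(J, o) = (2 + o + 36*J)**2 (f(J, o) = ((2 + 36*J) + o)**2 = (2 + o + 36*J)**2)
F/f(-34, -120) = -1/(94388*(2 - 120 + 36*(-34))**2) = -1/(94388*(2 - 120 - 1224)**2) = -1/(94388*((-1342)**2)) = -1/94388/1800964 = -1/94388*1/1800964 = -1/169989390032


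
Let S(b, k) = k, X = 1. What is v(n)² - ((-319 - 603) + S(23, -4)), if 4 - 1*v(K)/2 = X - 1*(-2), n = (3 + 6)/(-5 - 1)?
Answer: 930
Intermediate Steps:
n = -3/2 (n = 9/(-6) = 9*(-⅙) = -3/2 ≈ -1.5000)
v(K) = 2 (v(K) = 8 - 2*(1 - 1*(-2)) = 8 - 2*(1 + 2) = 8 - 2*3 = 8 - 6 = 2)
v(n)² - ((-319 - 603) + S(23, -4)) = 2² - ((-319 - 603) - 4) = 4 - (-922 - 4) = 4 - 1*(-926) = 4 + 926 = 930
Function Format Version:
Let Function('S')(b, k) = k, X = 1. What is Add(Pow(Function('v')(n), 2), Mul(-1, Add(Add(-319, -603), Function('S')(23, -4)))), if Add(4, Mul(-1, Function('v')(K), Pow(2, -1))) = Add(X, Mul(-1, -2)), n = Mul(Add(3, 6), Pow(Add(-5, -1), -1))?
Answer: 930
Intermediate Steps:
n = Rational(-3, 2) (n = Mul(9, Pow(-6, -1)) = Mul(9, Rational(-1, 6)) = Rational(-3, 2) ≈ -1.5000)
Function('v')(K) = 2 (Function('v')(K) = Add(8, Mul(-2, Add(1, Mul(-1, -2)))) = Add(8, Mul(-2, Add(1, 2))) = Add(8, Mul(-2, 3)) = Add(8, -6) = 2)
Add(Pow(Function('v')(n), 2), Mul(-1, Add(Add(-319, -603), Function('S')(23, -4)))) = Add(Pow(2, 2), Mul(-1, Add(Add(-319, -603), -4))) = Add(4, Mul(-1, Add(-922, -4))) = Add(4, Mul(-1, -926)) = Add(4, 926) = 930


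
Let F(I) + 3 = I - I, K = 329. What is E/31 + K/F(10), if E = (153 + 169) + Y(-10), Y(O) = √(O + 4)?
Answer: -9233/93 + I*√6/31 ≈ -99.28 + 0.079016*I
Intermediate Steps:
F(I) = -3 (F(I) = -3 + (I - I) = -3 + 0 = -3)
Y(O) = √(4 + O)
E = 322 + I*√6 (E = (153 + 169) + √(4 - 10) = 322 + √(-6) = 322 + I*√6 ≈ 322.0 + 2.4495*I)
E/31 + K/F(10) = (322 + I*√6)/31 + 329/(-3) = (322 + I*√6)*(1/31) + 329*(-⅓) = (322/31 + I*√6/31) - 329/3 = -9233/93 + I*√6/31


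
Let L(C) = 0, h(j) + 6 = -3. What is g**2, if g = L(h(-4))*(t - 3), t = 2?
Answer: 0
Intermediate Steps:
h(j) = -9 (h(j) = -6 - 3 = -9)
g = 0 (g = 0*(2 - 3) = 0*(-1) = 0)
g**2 = 0**2 = 0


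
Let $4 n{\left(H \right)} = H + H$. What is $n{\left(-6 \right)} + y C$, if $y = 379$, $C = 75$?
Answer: $28422$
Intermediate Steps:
$n{\left(H \right)} = \frac{H}{2}$ ($n{\left(H \right)} = \frac{H + H}{4} = \frac{2 H}{4} = \frac{H}{2}$)
$n{\left(-6 \right)} + y C = \frac{1}{2} \left(-6\right) + 379 \cdot 75 = -3 + 28425 = 28422$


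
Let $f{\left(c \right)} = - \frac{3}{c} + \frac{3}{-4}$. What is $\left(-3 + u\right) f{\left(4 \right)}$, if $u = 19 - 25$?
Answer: $\frac{27}{2} \approx 13.5$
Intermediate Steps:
$u = -6$ ($u = 19 - 25 = -6$)
$f{\left(c \right)} = - \frac{3}{4} - \frac{3}{c}$ ($f{\left(c \right)} = - \frac{3}{c} + 3 \left(- \frac{1}{4}\right) = - \frac{3}{c} - \frac{3}{4} = - \frac{3}{4} - \frac{3}{c}$)
$\left(-3 + u\right) f{\left(4 \right)} = \left(-3 - 6\right) \left(- \frac{3}{4} - \frac{3}{4}\right) = - 9 \left(- \frac{3}{4} - \frac{3}{4}\right) = \left(-9\right) \left(- \frac{3}{2}\right) = \frac{27}{2}$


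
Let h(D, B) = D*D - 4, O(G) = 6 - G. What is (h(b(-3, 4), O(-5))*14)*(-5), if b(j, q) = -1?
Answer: 210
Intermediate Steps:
h(D, B) = -4 + D**2 (h(D, B) = D**2 - 4 = -4 + D**2)
(h(b(-3, 4), O(-5))*14)*(-5) = ((-4 + (-1)**2)*14)*(-5) = ((-4 + 1)*14)*(-5) = -3*14*(-5) = -42*(-5) = 210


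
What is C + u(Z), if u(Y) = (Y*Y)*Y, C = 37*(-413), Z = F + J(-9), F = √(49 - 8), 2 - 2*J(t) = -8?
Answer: -14541 + 116*√41 ≈ -13798.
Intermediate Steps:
J(t) = 5 (J(t) = 1 - ½*(-8) = 1 + 4 = 5)
F = √41 ≈ 6.4031
Z = 5 + √41 (Z = √41 + 5 = 5 + √41 ≈ 11.403)
C = -15281
u(Y) = Y³ (u(Y) = Y²*Y = Y³)
C + u(Z) = -15281 + (5 + √41)³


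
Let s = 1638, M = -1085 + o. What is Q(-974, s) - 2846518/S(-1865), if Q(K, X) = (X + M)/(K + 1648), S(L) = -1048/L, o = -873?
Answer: -894525481635/176588 ≈ -5.0656e+6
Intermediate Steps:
M = -1958 (M = -1085 - 873 = -1958)
Q(K, X) = (-1958 + X)/(1648 + K) (Q(K, X) = (X - 1958)/(K + 1648) = (-1958 + X)/(1648 + K))
Q(-974, s) - 2846518/S(-1865) = (-1958 + 1638)/(1648 - 974) - 2846518/((-1048/(-1865))) = -320/674 - 2846518/((-1048*(-1/1865))) = (1/674)*(-320) - 2846518/1048/1865 = -160/337 - 2846518*1865/1048 = -160/337 - 2654378035/524 = -894525481635/176588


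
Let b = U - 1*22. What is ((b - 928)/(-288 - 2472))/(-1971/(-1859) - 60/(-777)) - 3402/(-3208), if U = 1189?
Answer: 596648971051/606138142440 ≈ 0.98434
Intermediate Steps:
b = 1167 (b = 1189 - 1*22 = 1189 - 22 = 1167)
((b - 928)/(-288 - 2472))/(-1971/(-1859) - 60/(-777)) - 3402/(-3208) = ((1167 - 928)/(-288 - 2472))/(-1971/(-1859) - 60/(-777)) - 3402/(-3208) = (239/(-2760))/(-1971*(-1/1859) - 60*(-1/777)) - 3402*(-1/3208) = (239*(-1/2760))/(1971/1859 + 20/259) + 1701/1604 = -239/(2760*547669/481481) + 1701/1604 = -239/2760*481481/547669 + 1701/1604 = -115073959/1511566440 + 1701/1604 = 596648971051/606138142440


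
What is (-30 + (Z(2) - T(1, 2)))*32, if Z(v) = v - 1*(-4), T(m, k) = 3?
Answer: -864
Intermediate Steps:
Z(v) = 4 + v (Z(v) = v + 4 = 4 + v)
(-30 + (Z(2) - T(1, 2)))*32 = (-30 + ((4 + 2) - 1*3))*32 = (-30 + (6 - 3))*32 = (-30 + 3)*32 = -27*32 = -864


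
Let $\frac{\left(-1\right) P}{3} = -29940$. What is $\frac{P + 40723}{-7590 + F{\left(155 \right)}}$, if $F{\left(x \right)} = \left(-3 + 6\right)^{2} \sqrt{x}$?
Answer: $- \frac{9436394}{548529} - \frac{18649 \sqrt{155}}{914215} \approx -17.457$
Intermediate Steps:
$P = 89820$ ($P = \left(-3\right) \left(-29940\right) = 89820$)
$F{\left(x \right)} = 9 \sqrt{x}$ ($F{\left(x \right)} = 3^{2} \sqrt{x} = 9 \sqrt{x}$)
$\frac{P + 40723}{-7590 + F{\left(155 \right)}} = \frac{89820 + 40723}{-7590 + 9 \sqrt{155}} = \frac{130543}{-7590 + 9 \sqrt{155}}$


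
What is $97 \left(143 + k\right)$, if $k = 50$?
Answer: $18721$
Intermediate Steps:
$97 \left(143 + k\right) = 97 \left(143 + 50\right) = 97 \cdot 193 = 18721$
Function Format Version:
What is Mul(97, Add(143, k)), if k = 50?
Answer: 18721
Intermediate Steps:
Mul(97, Add(143, k)) = Mul(97, Add(143, 50)) = Mul(97, 193) = 18721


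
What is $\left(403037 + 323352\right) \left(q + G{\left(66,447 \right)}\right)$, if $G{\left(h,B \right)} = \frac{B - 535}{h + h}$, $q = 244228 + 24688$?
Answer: $\frac{586011420194}{3} \approx 1.9534 \cdot 10^{11}$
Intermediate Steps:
$q = 268916$
$G{\left(h,B \right)} = \frac{-535 + B}{2 h}$
$\left(403037 + 323352\right) \left(q + G{\left(66,447 \right)}\right) = \left(403037 + 323352\right) \left(268916 + \frac{-535 + 447}{2 \cdot 66}\right) = 726389 \left(268916 + \frac{1}{2} \cdot \frac{1}{66} \left(-88\right)\right) = 726389 \left(268916 - \frac{2}{3}\right) = 726389 \cdot \frac{806746}{3} = \frac{586011420194}{3}$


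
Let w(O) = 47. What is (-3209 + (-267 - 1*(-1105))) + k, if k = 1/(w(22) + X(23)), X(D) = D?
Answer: -165969/70 ≈ -2371.0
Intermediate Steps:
k = 1/70 (k = 1/(47 + 23) = 1/70 ≈ 0.014286)
(-3209 + (-267 - 1*(-1105))) + k = (-3209 + (-267 - 1*(-1105))) + 1/70 = (-3209 + (-267 + 1105)) + 1/70 = (-3209 + 838) + 1/70 = -2371 + 1/70 = -165969/70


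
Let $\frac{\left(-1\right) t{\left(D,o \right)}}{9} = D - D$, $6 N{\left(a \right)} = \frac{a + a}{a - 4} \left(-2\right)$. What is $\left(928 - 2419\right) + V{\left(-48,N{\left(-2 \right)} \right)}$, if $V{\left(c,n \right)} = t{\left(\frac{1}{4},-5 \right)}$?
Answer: $-1491$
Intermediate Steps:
$N{\left(a \right)} = - \frac{2 a}{3 \left(-4 + a\right)}$ ($N{\left(a \right)} = \frac{\frac{a + a}{a - 4} \left(-2\right)}{6} = \frac{\frac{2 a}{-4 + a} \left(-2\right)}{6} = \frac{\left(-4\right) a \frac{1}{-4 + a}}{6} = - \frac{2 a}{3 \left(-4 + a\right)}$)
$t{\left(D,o \right)} = 0$ ($t{\left(D,o \right)} = - 9 \left(D - D\right) = \left(-9\right) 0 = 0$)
$V{\left(c,n \right)} = 0$
$\left(928 - 2419\right) + V{\left(-48,N{\left(-2 \right)} \right)} = \left(928 - 2419\right) + 0 = -1491 + 0 = -1491$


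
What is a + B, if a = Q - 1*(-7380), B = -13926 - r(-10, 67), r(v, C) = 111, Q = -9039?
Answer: -15696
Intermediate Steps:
B = -14037 (B = -13926 - 1*111 = -13926 - 111 = -14037)
a = -1659 (a = -9039 - 1*(-7380) = -9039 + 7380 = -1659)
a + B = -1659 - 14037 = -15696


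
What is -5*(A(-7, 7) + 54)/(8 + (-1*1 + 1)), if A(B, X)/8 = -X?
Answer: 5/4 ≈ 1.2500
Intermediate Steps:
A(B, X) = -8*X (A(B, X) = 8*(-X) = -8*X)
-5*(A(-7, 7) + 54)/(8 + (-1*1 + 1)) = -5*(-8*7 + 54)/(8 + (-1*1 + 1)) = -5*(-56 + 54)/(8 + (-1 + 1)) = -(-10)/(8 + 0) = -(-10)/8 = -5*(-¼) = 5/4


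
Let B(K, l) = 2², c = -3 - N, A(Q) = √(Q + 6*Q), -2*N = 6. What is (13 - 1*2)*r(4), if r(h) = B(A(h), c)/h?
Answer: 11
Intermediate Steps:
N = -3 (N = -½*6 = -3)
A(Q) = √7*√Q (A(Q) = √(7*Q) = √7*√Q)
c = 0 (c = -3 - 1*(-3) = -3 + 3 = 0)
B(K, l) = 4
r(h) = 4/h
(13 - 1*2)*r(4) = (13 - 1*2)*(4/4) = (13 - 2)*(4*(¼)) = 11*1 = 11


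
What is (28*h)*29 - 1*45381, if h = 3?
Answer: -42945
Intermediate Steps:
(28*h)*29 - 1*45381 = (28*3)*29 - 1*45381 = 84*29 - 45381 = 2436 - 45381 = -42945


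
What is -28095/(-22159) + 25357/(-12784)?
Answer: -202719283/283280656 ≈ -0.71561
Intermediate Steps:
-28095/(-22159) + 25357/(-12784) = -28095*(-1/22159) + 25357*(-1/12784) = 28095/22159 - 25357/12784 = -202719283/283280656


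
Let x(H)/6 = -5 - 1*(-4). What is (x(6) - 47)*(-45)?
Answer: 2385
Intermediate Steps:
x(H) = -6 (x(H) = 6*(-5 - 1*(-4)) = 6*(-5 + 4) = 6*(-1) = -6)
(x(6) - 47)*(-45) = (-6 - 47)*(-45) = -53*(-45) = 2385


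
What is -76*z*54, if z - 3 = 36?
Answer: -160056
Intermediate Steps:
z = 39 (z = 3 + 36 = 39)
-76*z*54 = -76*39*54 = -2964*54 = -160056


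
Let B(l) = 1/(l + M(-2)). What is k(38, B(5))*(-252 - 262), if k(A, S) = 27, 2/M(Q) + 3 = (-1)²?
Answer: -13878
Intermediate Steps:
M(Q) = -1 (M(Q) = 2/(-3 + (-1)²) = 2/(-3 + 1) = 2/(-2) = 2*(-½) = -1)
B(l) = 1/(-1 + l) (B(l) = 1/(l - 1) = 1/(-1 + l))
k(38, B(5))*(-252 - 262) = 27*(-252 - 262) = 27*(-514) = -13878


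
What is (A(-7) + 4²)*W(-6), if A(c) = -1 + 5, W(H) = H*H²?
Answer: -4320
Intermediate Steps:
W(H) = H³
A(c) = 4
(A(-7) + 4²)*W(-6) = (4 + 4²)*(-6)³ = (4 + 16)*(-216) = 20*(-216) = -4320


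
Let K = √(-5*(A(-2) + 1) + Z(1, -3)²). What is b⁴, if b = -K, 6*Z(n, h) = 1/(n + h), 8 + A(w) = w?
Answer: 42003361/20736 ≈ 2025.6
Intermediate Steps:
A(w) = -8 + w
Z(n, h) = 1/(6*(h + n)) (Z(n, h) = 1/(6*(n + h)) = 1/(6*(h + n)))
K = √6481/12 (K = √(-5*((-8 - 2) + 1) + (1/(6*(-3 + 1)))²) = √(-5*(-10 + 1) + ((⅙)/(-2))²) = √(-5*(-9) + ((⅙)*(-½))²) = √(45 + (-1/12)²) = √(45 + 1/144) = √(6481/144) = √6481/12 ≈ 6.7087)
b = -√6481/12 ≈ -6.7087
b⁴ = (-√6481/12)⁴ = 42003361/20736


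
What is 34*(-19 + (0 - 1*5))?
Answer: -816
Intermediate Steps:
34*(-19 + (0 - 1*5)) = 34*(-19 + (0 - 5)) = 34*(-19 - 5) = 34*(-24) = -816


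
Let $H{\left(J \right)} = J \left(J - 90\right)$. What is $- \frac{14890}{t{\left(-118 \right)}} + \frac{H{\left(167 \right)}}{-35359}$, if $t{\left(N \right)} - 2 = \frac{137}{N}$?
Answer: $- \frac{62127743221}{3500541} \approx -17748.0$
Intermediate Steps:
$H{\left(J \right)} = J \left(-90 + J\right)$
$t{\left(N \right)} = 2 + \frac{137}{N}$
$- \frac{14890}{t{\left(-118 \right)}} + \frac{H{\left(167 \right)}}{-35359} = - \frac{14890}{2 + \frac{137}{-118}} + \frac{167 \left(-90 + 167\right)}{-35359} = - \frac{14890}{2 + 137 \left(- \frac{1}{118}\right)} + 167 \cdot 77 \left(- \frac{1}{35359}\right) = - \frac{14890}{2 - \frac{137}{118}} + 12859 \left(- \frac{1}{35359}\right) = - \frac{14890}{\frac{99}{118}} - \frac{12859}{35359} = \left(-14890\right) \frac{118}{99} - \frac{12859}{35359} = - \frac{1757020}{99} - \frac{12859}{35359} = - \frac{62127743221}{3500541}$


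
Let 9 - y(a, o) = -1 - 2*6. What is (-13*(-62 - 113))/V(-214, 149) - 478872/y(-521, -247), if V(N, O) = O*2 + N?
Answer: -2869657/132 ≈ -21740.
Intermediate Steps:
y(a, o) = 22 (y(a, o) = 9 - (-1 - 2*6) = 9 - (-1 - 12) = 9 - 1*(-13) = 9 + 13 = 22)
V(N, O) = N + 2*O (V(N, O) = 2*O + N = N + 2*O)
(-13*(-62 - 113))/V(-214, 149) - 478872/y(-521, -247) = (-13*(-62 - 113))/(-214 + 2*149) - 478872/22 = (-13*(-175))/(-214 + 298) - 478872*1/22 = 2275/84 - 239436/11 = 2275*(1/84) - 239436/11 = 325/12 - 239436/11 = -2869657/132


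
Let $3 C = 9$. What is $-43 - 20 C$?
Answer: $-103$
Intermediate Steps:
$C = 3$ ($C = \frac{1}{3} \cdot 9 = 3$)
$-43 - 20 C = -43 - 60 = -103$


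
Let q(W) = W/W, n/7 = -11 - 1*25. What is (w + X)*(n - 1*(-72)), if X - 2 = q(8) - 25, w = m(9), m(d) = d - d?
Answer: 3960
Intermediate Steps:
n = -252 (n = 7*(-11 - 1*25) = 7*(-11 - 25) = 7*(-36) = -252)
m(d) = 0
w = 0
q(W) = 1
X = -22 (X = 2 + (1 - 25) = 2 - 24 = -22)
(w + X)*(n - 1*(-72)) = (0 - 22)*(-252 - 1*(-72)) = -22*(-252 + 72) = -22*(-180) = 3960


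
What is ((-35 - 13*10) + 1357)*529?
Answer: 630568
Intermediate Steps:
((-35 - 13*10) + 1357)*529 = ((-35 - 1*130) + 1357)*529 = ((-35 - 130) + 1357)*529 = (-165 + 1357)*529 = 1192*529 = 630568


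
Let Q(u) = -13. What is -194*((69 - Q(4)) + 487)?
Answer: -110386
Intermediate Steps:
-194*((69 - Q(4)) + 487) = -194*((69 - 1*(-13)) + 487) = -194*((69 + 13) + 487) = -194*(82 + 487) = -194*569 = -110386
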